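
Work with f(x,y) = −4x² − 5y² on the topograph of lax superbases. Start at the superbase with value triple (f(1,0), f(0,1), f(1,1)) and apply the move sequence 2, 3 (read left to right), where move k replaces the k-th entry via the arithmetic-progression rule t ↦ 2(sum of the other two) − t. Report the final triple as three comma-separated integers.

start (-4,-5,-9) = (f(1,0),f(0,1),f(1,1))
replace slot 2: 2·((-4)+(-9)) − (-5) = -21 → (-4,-21,-9)
replace slot 3: 2·((-4)+(-21)) − (-9) = -41 → (-4,-21,-41)

-4,-21,-41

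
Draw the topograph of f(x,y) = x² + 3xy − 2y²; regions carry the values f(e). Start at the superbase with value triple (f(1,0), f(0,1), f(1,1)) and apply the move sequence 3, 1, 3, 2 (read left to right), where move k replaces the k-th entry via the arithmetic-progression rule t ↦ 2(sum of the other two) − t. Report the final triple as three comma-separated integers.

start (1,-2,2) = (f(1,0),f(0,1),f(1,1))
replace slot 3: 2·(1+(-2)) − 2 = -4 → (1,-2,-4)
replace slot 1: 2·((-2)+(-4)) − 1 = -13 → (-13,-2,-4)
replace slot 3: 2·((-13)+(-2)) − (-4) = -26 → (-13,-2,-26)
replace slot 2: 2·((-13)+(-26)) − (-2) = -76 → (-13,-76,-26)

-13,-76,-26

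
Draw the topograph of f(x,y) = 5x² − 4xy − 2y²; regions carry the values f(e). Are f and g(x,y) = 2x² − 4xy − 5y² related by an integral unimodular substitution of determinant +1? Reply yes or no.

D₁ = 56, D₂ = 56
river cycle of f (length 4): (-2, 4, 5), (5, 6, -1), (-1, 6, 5), (5, 4, -2)
river cycle of g (length 4): (-5, 4, 2), (2, 4, -5), (-5, 6, 1), (1, 6, -5)
cycles differ ⇒ inequivalent

no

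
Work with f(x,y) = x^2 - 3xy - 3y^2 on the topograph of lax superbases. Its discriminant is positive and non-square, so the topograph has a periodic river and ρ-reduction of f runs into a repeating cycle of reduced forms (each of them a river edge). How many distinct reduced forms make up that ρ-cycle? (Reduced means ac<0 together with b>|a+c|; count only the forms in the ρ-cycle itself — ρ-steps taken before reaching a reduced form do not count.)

D = 21, ⌊√D⌋ = 4
descent: ρ → (-3,3,1)  [lands on river]
river: ρ → (1,3,-3)
ρ-cycle length = 2 (tail of 1 descent step not counted)

2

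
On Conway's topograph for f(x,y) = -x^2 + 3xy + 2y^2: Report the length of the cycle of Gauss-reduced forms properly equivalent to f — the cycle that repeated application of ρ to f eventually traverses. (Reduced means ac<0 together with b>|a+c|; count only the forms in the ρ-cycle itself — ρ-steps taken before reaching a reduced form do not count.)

D = 17, ⌊√D⌋ = 4
river: ρ → (2,1,-2)
river: ρ → (-2,3,1)
river: ρ → (1,3,-2)
river: ρ → (-2,1,2)
river: ρ → (2,3,-1)
river: ρ → (-1,3,2)
ρ-cycle length = 6 (tail of 0 descent steps not counted)

6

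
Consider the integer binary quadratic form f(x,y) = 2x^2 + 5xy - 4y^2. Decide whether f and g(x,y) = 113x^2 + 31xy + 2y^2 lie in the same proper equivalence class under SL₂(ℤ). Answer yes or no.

D₁ = 57, D₂ = 57
river cycle of f (length 6): (-4, 3, 3), (3, 3, -4), (-4, 5, 2), (2, 7, -1), (-1, 7, 2), (2, 5, -4)
river cycle of g (length 6): (2, 5, -4), (-4, 3, 3), (3, 3, -4), (-4, 5, 2), (2, 7, -1), (-1, 7, 2)
cycles coincide ⇒ equivalent

yes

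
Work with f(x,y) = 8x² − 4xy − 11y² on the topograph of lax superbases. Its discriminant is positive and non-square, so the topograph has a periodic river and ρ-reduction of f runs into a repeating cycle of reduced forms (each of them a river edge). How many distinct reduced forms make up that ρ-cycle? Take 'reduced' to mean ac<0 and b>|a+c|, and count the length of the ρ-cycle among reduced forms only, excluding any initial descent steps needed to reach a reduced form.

D = 368, ⌊√D⌋ = 19
descent: ρ → (-11,4,8)  [lands on river]
river: ρ → (8,12,-7)
river: ρ → (-7,16,4)
river: ρ → (4,16,-7)
river: ρ → (-7,12,8)
river: ρ → (8,4,-11)
river: ρ → (-11,18,1)
river: ρ → (1,18,-11)
ρ-cycle length = 8 (tail of 1 descent step not counted)

8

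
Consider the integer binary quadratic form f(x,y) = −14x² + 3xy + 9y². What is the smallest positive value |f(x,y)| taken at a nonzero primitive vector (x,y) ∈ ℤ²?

descent: ρ → (9,15,-8)  [lands on river]
river: ρ → (-8,17,7)
river: ρ → (7,11,-14)
river: ρ → (-14,17,4)
river: ρ → (4,15,-18)
river: ρ → (-18,21,1)
river: ρ → (1,21,-18)
river: ρ → (-18,15,4)
river: ρ → (4,17,-14)
river: ρ → (-14,11,7)
river: ρ → (7,17,-8)
river: ρ → (-8,15,9)
river: ρ → (9,21,-2)
river: ρ → (-2,19,19)
river: ρ → (19,19,-2)
river: ρ → (-2,21,9)
closes: descent 1, river 16
min |a| on river = 1

1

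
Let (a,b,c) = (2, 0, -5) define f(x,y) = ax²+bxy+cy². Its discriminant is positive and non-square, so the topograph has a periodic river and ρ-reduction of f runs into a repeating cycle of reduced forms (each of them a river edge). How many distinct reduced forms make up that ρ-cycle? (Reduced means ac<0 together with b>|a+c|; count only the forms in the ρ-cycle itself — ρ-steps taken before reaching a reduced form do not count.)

D = 40, ⌊√D⌋ = 6
descent: ρ → (-5,0,2)
descent: ρ → (2,4,-3)  [lands on river]
river: ρ → (-3,2,3)
river: ρ → (3,4,-2)
river: ρ → (-2,4,3)
river: ρ → (3,2,-3)
river: ρ → (-3,4,2)
ρ-cycle length = 6 (tail of 2 descent steps not counted)

6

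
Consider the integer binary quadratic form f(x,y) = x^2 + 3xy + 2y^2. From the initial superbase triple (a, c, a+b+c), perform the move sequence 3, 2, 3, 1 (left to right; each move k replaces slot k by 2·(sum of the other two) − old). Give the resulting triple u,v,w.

start (1,2,6) = (f(1,0),f(0,1),f(1,1))
replace slot 3: 2·(1+2) − 6 = 0 → (1,2,0)
replace slot 2: 2·(1+0) − 2 = 0 → (1,0,0)
replace slot 3: 2·(1+0) − 0 = 2 → (1,0,2)
replace slot 1: 2·(0+2) − 1 = 3 → (3,0,2)

3,0,2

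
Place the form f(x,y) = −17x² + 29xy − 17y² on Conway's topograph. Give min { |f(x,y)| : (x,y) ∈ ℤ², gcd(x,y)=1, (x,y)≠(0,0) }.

translate: b→5 (≡-29 mod 34), so (17,-29,17)→(17,5,5)
flip: (17,5,5)→(5,-5,17)
translate: b→5 (≡-5 mod 10), so (5,-5,17)→(5,5,17)
reduced (well bottom): (5,5,17) with a≤c, −a<b≤a
well minimum |f| = |-5| = 5 (negative-definite)

5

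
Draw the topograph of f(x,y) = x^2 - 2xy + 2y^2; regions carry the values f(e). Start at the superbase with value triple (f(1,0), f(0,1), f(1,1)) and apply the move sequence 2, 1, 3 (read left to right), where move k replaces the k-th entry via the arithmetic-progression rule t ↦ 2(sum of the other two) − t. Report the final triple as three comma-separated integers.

start (1,2,1) = (f(1,0),f(0,1),f(1,1))
replace slot 2: 2·(1+1) − 2 = 2 → (1,2,1)
replace slot 1: 2·(2+1) − 1 = 5 → (5,2,1)
replace slot 3: 2·(5+2) − 1 = 13 → (5,2,13)

5,2,13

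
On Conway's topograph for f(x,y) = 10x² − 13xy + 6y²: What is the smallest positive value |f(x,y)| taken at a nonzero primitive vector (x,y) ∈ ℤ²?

translate: b→7 (≡-13 mod 20), so (10,-13,6)→(10,7,3)
flip: (10,7,3)→(3,-7,10)
translate: b→-1 (≡-7 mod 6), so (3,-7,10)→(3,-1,6)
reduced (well bottom): (3,-1,6) with a≤c, −a<b≤a
well minimum = a = 3

3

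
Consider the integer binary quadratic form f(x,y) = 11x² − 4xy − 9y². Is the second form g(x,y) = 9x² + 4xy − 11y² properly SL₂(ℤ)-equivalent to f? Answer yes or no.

D₁ = 412, D₂ = 412
river cycle of f (length 12): (-9, 4, 11), (11, 18, -2), (-2, 18, 11), (11, 4, -9), (-9, 14, 6), (6, 10, -13), (-13, 16, 3), (3, 20, -1), (-1, 20, 3), (3, 16, -13), … (2 more)
river cycle of g (length 12): (-11, 18, 2), (2, 18, -11), (-11, 4, 9), (9, 14, -6), (-6, 10, 13), (13, 16, -3), (-3, 20, 1), (1, 20, -3), (-3, 16, 13), (13, 10, -6), … (2 more)
cycles differ ⇒ inequivalent

no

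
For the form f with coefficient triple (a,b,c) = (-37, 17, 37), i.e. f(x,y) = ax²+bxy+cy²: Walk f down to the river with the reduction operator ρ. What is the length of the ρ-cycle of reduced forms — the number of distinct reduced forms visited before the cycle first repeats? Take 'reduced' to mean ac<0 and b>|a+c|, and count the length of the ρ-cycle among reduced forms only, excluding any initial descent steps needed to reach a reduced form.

D = 5765, ⌊√D⌋ = 75
river: ρ → (37,57,-17)
river: ρ → (-17,45,55)
river: ρ → (55,65,-7)
river: ρ → (-7,75,5)
river: ρ → (5,75,-7)
river: ρ → (-7,65,55)
river: ρ → (55,45,-17)
river: ρ → (-17,57,37)
river: ρ → (37,17,-37)
river: ρ → (-37,57,17)
river: ρ → (17,45,-55)
river: ρ → (-55,65,7)
river: ρ → (7,75,-5)
river: ρ → (-5,75,7)
river: ρ → (7,65,-55)
river: ρ → (-55,45,17)
river: ρ → (17,57,-37)
river: ρ → (-37,17,37)
ρ-cycle length = 18 (tail of 0 descent steps not counted)

18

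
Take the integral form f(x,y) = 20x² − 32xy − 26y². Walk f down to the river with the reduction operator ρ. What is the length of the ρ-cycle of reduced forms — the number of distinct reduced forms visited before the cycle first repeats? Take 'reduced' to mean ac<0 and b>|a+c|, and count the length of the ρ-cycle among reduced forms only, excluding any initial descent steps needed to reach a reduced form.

D = 3104, ⌊√D⌋ = 55
descent: ρ → (-26,32,20)  [lands on river]
river: ρ → (20,48,-10)
river: ρ → (-10,52,10)
river: ρ → (10,48,-20)
river: ρ → (-20,32,26)
river: ρ → (26,20,-26)
ρ-cycle length = 6 (tail of 1 descent step not counted)

6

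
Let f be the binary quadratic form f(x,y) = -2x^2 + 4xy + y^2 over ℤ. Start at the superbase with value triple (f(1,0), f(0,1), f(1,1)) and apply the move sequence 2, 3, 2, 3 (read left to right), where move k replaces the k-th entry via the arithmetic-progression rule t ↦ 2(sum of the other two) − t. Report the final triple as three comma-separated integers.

start (-2,1,3) = (f(1,0),f(0,1),f(1,1))
replace slot 2: 2·((-2)+3) − 1 = 1 → (-2,1,3)
replace slot 3: 2·((-2)+1) − 3 = -5 → (-2,1,-5)
replace slot 2: 2·((-2)+(-5)) − 1 = -15 → (-2,-15,-5)
replace slot 3: 2·((-2)+(-15)) − (-5) = -29 → (-2,-15,-29)

-2,-15,-29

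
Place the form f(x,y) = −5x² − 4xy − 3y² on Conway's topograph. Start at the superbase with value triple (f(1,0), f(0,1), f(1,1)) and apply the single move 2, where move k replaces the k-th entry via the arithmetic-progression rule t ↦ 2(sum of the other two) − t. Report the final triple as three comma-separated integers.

start (-5,-3,-12) = (f(1,0),f(0,1),f(1,1))
replace slot 2: 2·((-5)+(-12)) − (-3) = -31 → (-5,-31,-12)

-5,-31,-12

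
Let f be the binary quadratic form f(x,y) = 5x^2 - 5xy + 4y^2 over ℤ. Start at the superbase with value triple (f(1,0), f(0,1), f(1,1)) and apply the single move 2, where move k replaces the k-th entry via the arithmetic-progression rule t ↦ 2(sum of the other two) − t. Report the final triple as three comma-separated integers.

start (5,4,4) = (f(1,0),f(0,1),f(1,1))
replace slot 2: 2·(5+4) − 4 = 14 → (5,14,4)

5,14,4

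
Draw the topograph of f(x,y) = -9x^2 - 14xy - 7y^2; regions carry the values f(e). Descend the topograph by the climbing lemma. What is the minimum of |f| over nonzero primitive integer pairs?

translate: b→-4 (≡14 mod 18), so (9,14,7)→(9,-4,2)
flip: (9,-4,2)→(2,4,9)
translate: b→0 (≡4 mod 4), so (2,4,9)→(2,0,7)
reduced (well bottom): (2,0,7) with a≤c, −a<b≤a
well minimum |f| = |-2| = 2 (negative-definite)

2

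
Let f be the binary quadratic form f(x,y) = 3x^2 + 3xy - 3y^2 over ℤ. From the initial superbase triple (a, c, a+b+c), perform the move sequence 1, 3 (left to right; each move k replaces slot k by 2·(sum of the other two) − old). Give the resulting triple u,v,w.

start (3,-3,3) = (f(1,0),f(0,1),f(1,1))
replace slot 1: 2·((-3)+3) − 3 = -3 → (-3,-3,3)
replace slot 3: 2·((-3)+(-3)) − 3 = -15 → (-3,-3,-15)

-3,-3,-15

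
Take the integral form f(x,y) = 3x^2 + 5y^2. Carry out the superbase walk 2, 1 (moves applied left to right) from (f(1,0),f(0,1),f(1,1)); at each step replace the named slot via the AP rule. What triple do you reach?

start (3,5,8) = (f(1,0),f(0,1),f(1,1))
replace slot 2: 2·(3+8) − 5 = 17 → (3,17,8)
replace slot 1: 2·(17+8) − 3 = 47 → (47,17,8)

47,17,8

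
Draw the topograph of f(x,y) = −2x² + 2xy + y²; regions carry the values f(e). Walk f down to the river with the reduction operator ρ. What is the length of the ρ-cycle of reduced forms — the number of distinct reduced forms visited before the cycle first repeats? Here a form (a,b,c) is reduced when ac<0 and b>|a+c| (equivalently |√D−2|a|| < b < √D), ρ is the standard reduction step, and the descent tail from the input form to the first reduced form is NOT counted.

D = 12, ⌊√D⌋ = 3
river: ρ → (1,2,-2)
river: ρ → (-2,2,1)
ρ-cycle length = 2 (tail of 0 descent steps not counted)

2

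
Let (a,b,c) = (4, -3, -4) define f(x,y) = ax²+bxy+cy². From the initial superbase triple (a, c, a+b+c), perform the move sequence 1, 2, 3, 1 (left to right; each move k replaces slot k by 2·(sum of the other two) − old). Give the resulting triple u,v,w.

start (4,-4,-3) = (f(1,0),f(0,1),f(1,1))
replace slot 1: 2·((-4)+(-3)) − 4 = -18 → (-18,-4,-3)
replace slot 2: 2·((-18)+(-3)) − (-4) = -38 → (-18,-38,-3)
replace slot 3: 2·((-18)+(-38)) − (-3) = -109 → (-18,-38,-109)
replace slot 1: 2·((-38)+(-109)) − (-18) = -276 → (-276,-38,-109)

-276,-38,-109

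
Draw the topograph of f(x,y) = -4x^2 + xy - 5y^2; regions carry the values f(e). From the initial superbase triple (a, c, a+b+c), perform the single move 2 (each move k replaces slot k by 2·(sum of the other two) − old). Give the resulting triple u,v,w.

start (-4,-5,-8) = (f(1,0),f(0,1),f(1,1))
replace slot 2: 2·((-4)+(-8)) − (-5) = -19 → (-4,-19,-8)

-4,-19,-8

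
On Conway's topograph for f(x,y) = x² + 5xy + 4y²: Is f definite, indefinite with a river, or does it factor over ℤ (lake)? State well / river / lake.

D = b²−4ac = 5² − 4·1·4 = 9
D = 3² is a perfect square ⇒ form factors over ℤ ⇒ lakes

lake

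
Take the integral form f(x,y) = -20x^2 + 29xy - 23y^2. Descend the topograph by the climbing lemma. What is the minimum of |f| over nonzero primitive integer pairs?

translate: b→11 (≡-29 mod 40), so (20,-29,23)→(20,11,14)
flip: (20,11,14)→(14,-11,20)
reduced (well bottom): (14,-11,20) with a≤c, −a<b≤a
well minimum |f| = |-14| = 14 (negative-definite)

14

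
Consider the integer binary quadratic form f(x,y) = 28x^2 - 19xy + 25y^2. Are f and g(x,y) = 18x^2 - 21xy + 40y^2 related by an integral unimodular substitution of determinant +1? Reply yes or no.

D₁ = -2439, D₂ = -2439
f: flip: (28,-19,25)→(25,19,28)
f: reduced (well bottom): (25,19,28) with a≤c, −a<b≤a
g: translate: b→15 (≡-21 mod 36), so (18,-21,40)→(18,15,37)
g: reduced (well bottom): (18,15,37) with a≤c, −a<b≤a
reduced forms (25, 19, 28) vs (18, 15, 37) ⇒ inequivalent

no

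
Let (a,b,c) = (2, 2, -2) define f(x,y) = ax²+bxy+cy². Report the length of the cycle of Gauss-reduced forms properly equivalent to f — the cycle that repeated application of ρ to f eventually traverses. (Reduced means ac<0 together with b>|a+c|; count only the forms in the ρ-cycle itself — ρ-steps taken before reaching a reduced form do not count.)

D = 20, ⌊√D⌋ = 4
river: ρ → (-2,2,2)
river: ρ → (2,2,-2)
ρ-cycle length = 2 (tail of 0 descent steps not counted)

2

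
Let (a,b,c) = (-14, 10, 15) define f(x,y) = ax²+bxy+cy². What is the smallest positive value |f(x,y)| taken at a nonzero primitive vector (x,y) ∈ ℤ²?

river: ρ → (15,20,-9)
river: ρ → (-9,16,19)
river: ρ → (19,22,-6)
river: ρ → (-6,26,11)
river: ρ → (11,18,-14)
river: ρ → (-14,10,15)
closes: descent 0, river 6
min |a| on river = 6

6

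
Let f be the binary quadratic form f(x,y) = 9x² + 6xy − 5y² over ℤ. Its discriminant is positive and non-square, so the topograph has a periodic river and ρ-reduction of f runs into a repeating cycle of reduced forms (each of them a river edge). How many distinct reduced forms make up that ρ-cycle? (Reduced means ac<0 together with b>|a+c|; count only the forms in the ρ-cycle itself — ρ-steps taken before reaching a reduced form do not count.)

D = 216, ⌊√D⌋ = 14
river: ρ → (-5,14,1)
river: ρ → (1,14,-5)
river: ρ → (-5,6,9)
river: ρ → (9,12,-2)
river: ρ → (-2,12,9)
river: ρ → (9,6,-5)
ρ-cycle length = 6 (tail of 0 descent steps not counted)

6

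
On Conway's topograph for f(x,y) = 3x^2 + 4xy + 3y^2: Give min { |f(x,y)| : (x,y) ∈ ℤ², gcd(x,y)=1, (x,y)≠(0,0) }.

translate: b→-2 (≡4 mod 6), so (3,4,3)→(3,-2,2)
flip: (3,-2,2)→(2,2,3)
reduced (well bottom): (2,2,3) with a≤c, −a<b≤a
well minimum = a = 2

2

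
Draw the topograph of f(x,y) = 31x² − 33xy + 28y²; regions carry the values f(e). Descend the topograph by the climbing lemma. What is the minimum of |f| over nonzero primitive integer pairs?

translate: b→29 (≡-33 mod 62), so (31,-33,28)→(31,29,26)
flip: (31,29,26)→(26,-29,31)
translate: b→23 (≡-29 mod 52), so (26,-29,31)→(26,23,28)
reduced (well bottom): (26,23,28) with a≤c, −a<b≤a
well minimum = a = 26

26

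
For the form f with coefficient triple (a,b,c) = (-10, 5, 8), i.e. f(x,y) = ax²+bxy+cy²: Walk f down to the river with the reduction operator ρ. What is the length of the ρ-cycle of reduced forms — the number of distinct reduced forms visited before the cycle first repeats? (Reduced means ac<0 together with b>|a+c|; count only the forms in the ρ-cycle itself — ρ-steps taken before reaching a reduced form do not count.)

D = 345, ⌊√D⌋ = 18
river: ρ → (8,11,-7)
river: ρ → (-7,17,2)
river: ρ → (2,15,-15)
river: ρ → (-15,15,2)
river: ρ → (2,17,-7)
river: ρ → (-7,11,8)
river: ρ → (8,5,-10)
river: ρ → (-10,15,3)
river: ρ → (3,15,-10)
river: ρ → (-10,5,8)
ρ-cycle length = 10 (tail of 0 descent steps not counted)

10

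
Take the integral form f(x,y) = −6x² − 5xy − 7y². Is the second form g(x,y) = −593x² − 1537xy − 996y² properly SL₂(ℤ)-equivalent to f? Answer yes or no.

D₁ = -143, D₂ = -143
f is negative-definite; reduce −f:
−f: reduced (well bottom): (6,5,7) with a≤c, −a<b≤a
flip sign back: reduced form of f is (-6,-5,-7)
g is negative-definite; reduce −g:
−g: translate: b→351 (≡1537 mod 1186), so (593,1537,996)→(593,351,52)
−g: flip: (593,351,52)→(52,-351,593)
−g: translate: b→-39 (≡-351 mod 104), so (52,-351,593)→(52,-39,8)
−g: flip: (52,-39,8)→(8,39,52)
−g: translate: b→7 (≡39 mod 16), so (8,39,52)→(8,7,6)
−g: flip: (8,7,6)→(6,-7,8)
−g: translate: b→5 (≡-7 mod 12), so (6,-7,8)→(6,5,7)
−g: reduced (well bottom): (6,5,7) with a≤c, −a<b≤a
flip sign back: reduced form of g is (-6,-5,-7)
reduced forms (-6, -5, -7) vs (-6, -5, -7) ⇒ equivalent

yes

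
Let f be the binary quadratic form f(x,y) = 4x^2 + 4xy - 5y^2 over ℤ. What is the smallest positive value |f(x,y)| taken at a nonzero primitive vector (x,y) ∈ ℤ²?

river: ρ → (-5,6,3)
river: ρ → (3,6,-5)
river: ρ → (-5,4,4)
river: ρ → (4,4,-5)
closes: descent 0, river 4
min |a| on river = 3

3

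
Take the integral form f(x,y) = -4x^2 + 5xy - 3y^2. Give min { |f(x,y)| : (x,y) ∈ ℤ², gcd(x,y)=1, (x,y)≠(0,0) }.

translate: b→3 (≡-5 mod 8), so (4,-5,3)→(4,3,2)
flip: (4,3,2)→(2,-3,4)
translate: b→1 (≡-3 mod 4), so (2,-3,4)→(2,1,3)
reduced (well bottom): (2,1,3) with a≤c, −a<b≤a
well minimum |f| = |-2| = 2 (negative-definite)

2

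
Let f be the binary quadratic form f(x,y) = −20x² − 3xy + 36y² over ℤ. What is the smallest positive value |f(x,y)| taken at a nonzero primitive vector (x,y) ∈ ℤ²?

descent: ρ → (36,3,-20)
descent: ρ → (-20,37,19)  [lands on river]
river: ρ → (19,39,-18)
river: ρ → (-18,33,25)
river: ρ → (25,17,-26)
river: ρ → (-26,35,16)
river: ρ → (16,29,-32)
river: ρ → (-32,35,13)
river: ρ → (13,43,-20)
closes: descent 2, river 8
min |a| on river = 13

13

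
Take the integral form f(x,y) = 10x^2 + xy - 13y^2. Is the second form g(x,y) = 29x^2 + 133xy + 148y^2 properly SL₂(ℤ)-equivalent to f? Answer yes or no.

D₁ = 521, D₂ = 521
river cycle of f (length 34): (10, 21, -2), (-2, 19, 20), (20, 21, -1), (-1, 21, 20), (20, 19, -2), (-2, 21, 10), (10, 19, -4), (-4, 21, 5), (5, 19, -8), (-8, 13, 11), … (24 more)
river cycle of g (length 34): (-2, 19, 20), (20, 21, -1), (-1, 21, 20), (20, 19, -2), (-2, 21, 10), (10, 19, -4), (-4, 21, 5), (5, 19, -8), (-8, 13, 11), (11, 9, -10), … (24 more)
cycles coincide ⇒ equivalent

yes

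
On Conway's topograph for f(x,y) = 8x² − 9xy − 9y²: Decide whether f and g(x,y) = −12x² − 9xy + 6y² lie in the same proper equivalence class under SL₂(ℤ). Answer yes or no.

D₁ = 369, D₂ = 369
river cycle of f (length 16): (-9, 9, 8), (8, 7, -10), (-10, 13, 5), (5, 17, -4), (-4, 15, 9), (9, 3, -10), (-10, 17, 2), (2, 19, -1), (-1, 19, 2), (2, 17, -10), … (6 more)
river cycle of g (length 10): (6, 9, -12), (-12, 15, 3), (3, 15, -12), (-12, 9, 6), (6, 15, -6), (-6, 9, 12), (12, 15, -3), (-3, 15, 12), (12, 9, -6), (-6, 15, 6)
cycles differ ⇒ inequivalent

no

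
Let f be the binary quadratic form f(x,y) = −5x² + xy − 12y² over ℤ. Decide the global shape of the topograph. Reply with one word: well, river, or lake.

D = b²−4ac = 1² − 4·(-5)·(-12) = -239
D < 0 ⇒ definite ⇒ every region one sign ⇒ single well

well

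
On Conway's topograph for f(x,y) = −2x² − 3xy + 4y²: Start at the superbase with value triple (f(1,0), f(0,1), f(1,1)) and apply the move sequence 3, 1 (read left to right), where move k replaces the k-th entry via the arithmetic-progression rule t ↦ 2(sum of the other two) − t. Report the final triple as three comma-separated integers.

start (-2,4,-1) = (f(1,0),f(0,1),f(1,1))
replace slot 3: 2·((-2)+4) − (-1) = 5 → (-2,4,5)
replace slot 1: 2·(4+5) − (-2) = 20 → (20,4,5)

20,4,5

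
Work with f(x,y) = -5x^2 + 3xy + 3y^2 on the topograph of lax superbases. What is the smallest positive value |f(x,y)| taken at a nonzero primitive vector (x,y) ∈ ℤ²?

river: ρ → (3,3,-5)
river: ρ → (-5,7,1)
river: ρ → (1,7,-5)
river: ρ → (-5,3,3)
closes: descent 0, river 4
min |a| on river = 1

1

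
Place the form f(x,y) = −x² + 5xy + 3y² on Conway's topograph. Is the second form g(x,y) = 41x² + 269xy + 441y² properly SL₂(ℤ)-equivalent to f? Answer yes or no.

D₁ = 37, D₂ = 37
river cycle of f (length 6): (3, 1, -3), (-3, 5, 1), (1, 5, -3), (-3, 1, 3), (3, 5, -1), (-1, 5, 3)
river cycle of g (length 6): (3, 1, -3), (-3, 5, 1), (1, 5, -3), (-3, 1, 3), (3, 5, -1), (-1, 5, 3)
cycles coincide ⇒ equivalent

yes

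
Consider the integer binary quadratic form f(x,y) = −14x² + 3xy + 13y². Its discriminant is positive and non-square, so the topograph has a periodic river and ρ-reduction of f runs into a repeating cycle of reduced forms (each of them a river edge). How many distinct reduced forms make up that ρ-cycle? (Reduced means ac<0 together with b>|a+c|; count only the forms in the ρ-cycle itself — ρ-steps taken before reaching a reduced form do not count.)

D = 737, ⌊√D⌋ = 27
river: ρ → (13,23,-4)
river: ρ → (-4,25,7)
river: ρ → (7,17,-16)
river: ρ → (-16,15,8)
river: ρ → (8,17,-14)
river: ρ → (-14,11,11)
river: ρ → (11,11,-14)
river: ρ → (-14,17,8)
river: ρ → (8,15,-16)
river: ρ → (-16,17,7)
river: ρ → (7,25,-4)
river: ρ → (-4,23,13)
river: ρ → (13,3,-14)
river: ρ → (-14,25,2)
river: ρ → (2,27,-1)
river: ρ → (-1,27,2)
river: ρ → (2,25,-14)
river: ρ → (-14,3,13)
ρ-cycle length = 18 (tail of 0 descent steps not counted)

18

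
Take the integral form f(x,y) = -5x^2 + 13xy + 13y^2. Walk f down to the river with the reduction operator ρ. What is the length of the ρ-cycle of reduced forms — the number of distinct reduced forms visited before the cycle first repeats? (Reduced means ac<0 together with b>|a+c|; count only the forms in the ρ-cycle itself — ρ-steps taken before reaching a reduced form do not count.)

D = 429, ⌊√D⌋ = 20
river: ρ → (13,13,-5)
river: ρ → (-5,17,7)
river: ρ → (7,11,-11)
river: ρ → (-11,11,7)
river: ρ → (7,17,-5)
river: ρ → (-5,13,13)
ρ-cycle length = 6 (tail of 0 descent steps not counted)

6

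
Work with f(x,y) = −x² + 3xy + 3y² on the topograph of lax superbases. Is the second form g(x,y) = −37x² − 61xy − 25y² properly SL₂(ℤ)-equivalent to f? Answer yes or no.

D₁ = 21, D₂ = 21
river cycle of f (length 2): (3, 3, -1), (-1, 3, 3)
river cycle of g (length 2): (-1, 3, 3), (3, 3, -1)
cycles coincide ⇒ equivalent

yes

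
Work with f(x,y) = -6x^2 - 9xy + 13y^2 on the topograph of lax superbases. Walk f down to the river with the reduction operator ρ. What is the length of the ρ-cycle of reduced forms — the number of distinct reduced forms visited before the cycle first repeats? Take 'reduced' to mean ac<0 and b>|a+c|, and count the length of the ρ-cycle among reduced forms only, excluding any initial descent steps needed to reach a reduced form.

D = 393, ⌊√D⌋ = 19
descent: ρ → (13,9,-6)  [lands on river]
river: ρ → (-6,15,7)
river: ρ → (7,13,-8)
river: ρ → (-8,19,1)
river: ρ → (1,19,-8)
river: ρ → (-8,13,7)
river: ρ → (7,15,-6)
river: ρ → (-6,9,13)
river: ρ → (13,17,-2)
river: ρ → (-2,19,4)
river: ρ → (4,13,-14)
river: ρ → (-14,15,3)
river: ρ → (3,15,-14)
river: ρ → (-14,13,4)
river: ρ → (4,19,-2)
river: ρ → (-2,17,13)
ρ-cycle length = 16 (tail of 1 descent step not counted)

16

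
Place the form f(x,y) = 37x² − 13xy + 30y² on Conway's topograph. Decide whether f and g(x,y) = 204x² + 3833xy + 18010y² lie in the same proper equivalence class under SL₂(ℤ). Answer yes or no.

D₁ = -4271, D₂ = -4271
f: flip: (37,-13,30)→(30,13,37)
f: reduced (well bottom): (30,13,37) with a≤c, −a<b≤a
g: translate: b→161 (≡3833 mod 408), so (204,3833,18010)→(204,161,37)
g: flip: (204,161,37)→(37,-161,204)
g: translate: b→-13 (≡-161 mod 74), so (37,-161,204)→(37,-13,30)
g: flip: (37,-13,30)→(30,13,37)
g: reduced (well bottom): (30,13,37) with a≤c, −a<b≤a
reduced forms (30, 13, 37) vs (30, 13, 37) ⇒ equivalent

yes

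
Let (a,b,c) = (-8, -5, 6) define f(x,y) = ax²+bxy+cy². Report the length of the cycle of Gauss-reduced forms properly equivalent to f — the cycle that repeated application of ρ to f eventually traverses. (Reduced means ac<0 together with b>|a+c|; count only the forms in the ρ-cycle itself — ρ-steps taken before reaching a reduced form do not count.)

D = 217, ⌊√D⌋ = 14
descent: ρ → (6,5,-8)  [lands on river]
river: ρ → (-8,11,3)
river: ρ → (3,13,-4)
river: ρ → (-4,11,6)
river: ρ → (6,13,-2)
river: ρ → (-2,11,12)
river: ρ → (12,13,-1)
river: ρ → (-1,13,12)
river: ρ → (12,11,-2)
river: ρ → (-2,13,6)
river: ρ → (6,11,-4)
river: ρ → (-4,13,3)
river: ρ → (3,11,-8)
river: ρ → (-8,5,6)
river: ρ → (6,7,-7)
river: ρ → (-7,7,6)
ρ-cycle length = 16 (tail of 1 descent step not counted)

16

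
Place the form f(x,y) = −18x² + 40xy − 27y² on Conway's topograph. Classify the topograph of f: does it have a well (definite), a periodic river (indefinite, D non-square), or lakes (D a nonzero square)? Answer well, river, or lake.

D = b²−4ac = 40² − 4·(-18)·(-27) = -344
D < 0 ⇒ definite ⇒ every region one sign ⇒ single well

well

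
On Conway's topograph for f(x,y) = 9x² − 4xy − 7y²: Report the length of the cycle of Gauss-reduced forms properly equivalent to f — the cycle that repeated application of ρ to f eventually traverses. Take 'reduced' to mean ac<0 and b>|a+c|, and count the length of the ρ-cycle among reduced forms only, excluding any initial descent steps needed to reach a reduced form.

D = 268, ⌊√D⌋ = 16
descent: ρ → (-7,4,9)  [lands on river]
river: ρ → (9,14,-2)
river: ρ → (-2,14,9)
river: ρ → (9,4,-7)
river: ρ → (-7,10,6)
river: ρ → (6,14,-3)
river: ρ → (-3,16,1)
river: ρ → (1,16,-3)
river: ρ → (-3,14,6)
river: ρ → (6,10,-7)
ρ-cycle length = 10 (tail of 1 descent step not counted)

10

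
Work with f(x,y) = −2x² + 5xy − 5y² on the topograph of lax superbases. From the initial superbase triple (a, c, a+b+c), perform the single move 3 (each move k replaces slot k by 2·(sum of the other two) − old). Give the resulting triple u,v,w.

start (-2,-5,-2) = (f(1,0),f(0,1),f(1,1))
replace slot 3: 2·((-2)+(-5)) − (-2) = -12 → (-2,-5,-12)

-2,-5,-12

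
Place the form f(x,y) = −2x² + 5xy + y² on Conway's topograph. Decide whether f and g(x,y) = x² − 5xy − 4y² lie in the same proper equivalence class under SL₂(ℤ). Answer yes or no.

D₁ = 33, D₂ = 41
discriminants differ ⇒ not SL₂(ℤ)-equivalent

no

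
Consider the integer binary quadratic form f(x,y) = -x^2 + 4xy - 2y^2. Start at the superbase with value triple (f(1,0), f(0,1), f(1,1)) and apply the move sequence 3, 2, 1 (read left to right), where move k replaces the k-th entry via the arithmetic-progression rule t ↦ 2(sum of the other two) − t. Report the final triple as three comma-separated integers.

start (-1,-2,1) = (f(1,0),f(0,1),f(1,1))
replace slot 3: 2·((-1)+(-2)) − 1 = -7 → (-1,-2,-7)
replace slot 2: 2·((-1)+(-7)) − (-2) = -14 → (-1,-14,-7)
replace slot 1: 2·((-14)+(-7)) − (-1) = -41 → (-41,-14,-7)

-41,-14,-7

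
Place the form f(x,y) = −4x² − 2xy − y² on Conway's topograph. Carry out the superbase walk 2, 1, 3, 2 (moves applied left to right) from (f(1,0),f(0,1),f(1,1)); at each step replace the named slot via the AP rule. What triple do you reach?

start (-4,-1,-7) = (f(1,0),f(0,1),f(1,1))
replace slot 2: 2·((-4)+(-7)) − (-1) = -21 → (-4,-21,-7)
replace slot 1: 2·((-21)+(-7)) − (-4) = -52 → (-52,-21,-7)
replace slot 3: 2·((-52)+(-21)) − (-7) = -139 → (-52,-21,-139)
replace slot 2: 2·((-52)+(-139)) − (-21) = -361 → (-52,-361,-139)

-52,-361,-139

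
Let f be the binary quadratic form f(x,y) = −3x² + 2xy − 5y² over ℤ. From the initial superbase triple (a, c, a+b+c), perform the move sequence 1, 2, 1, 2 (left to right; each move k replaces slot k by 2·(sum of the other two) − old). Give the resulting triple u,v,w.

start (-3,-5,-6) = (f(1,0),f(0,1),f(1,1))
replace slot 1: 2·((-5)+(-6)) − (-3) = -19 → (-19,-5,-6)
replace slot 2: 2·((-19)+(-6)) − (-5) = -45 → (-19,-45,-6)
replace slot 1: 2·((-45)+(-6)) − (-19) = -83 → (-83,-45,-6)
replace slot 2: 2·((-83)+(-6)) − (-45) = -133 → (-83,-133,-6)

-83,-133,-6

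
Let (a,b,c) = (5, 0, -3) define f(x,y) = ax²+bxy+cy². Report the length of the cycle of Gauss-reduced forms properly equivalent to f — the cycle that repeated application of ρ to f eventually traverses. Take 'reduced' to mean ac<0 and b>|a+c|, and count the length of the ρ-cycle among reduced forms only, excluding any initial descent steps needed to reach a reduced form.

D = 60, ⌊√D⌋ = 7
descent: ρ → (-3,6,2)  [lands on river]
river: ρ → (2,6,-3)
ρ-cycle length = 2 (tail of 1 descent step not counted)

2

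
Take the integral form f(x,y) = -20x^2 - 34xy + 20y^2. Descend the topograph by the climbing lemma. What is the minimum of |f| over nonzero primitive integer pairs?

descent: ρ → (20,34,-20)  [lands on river]
river: ρ → (-20,46,8)
river: ρ → (8,50,-8)
river: ρ → (-8,46,20)
closes: descent 1, river 4
min |a| on river = 8

8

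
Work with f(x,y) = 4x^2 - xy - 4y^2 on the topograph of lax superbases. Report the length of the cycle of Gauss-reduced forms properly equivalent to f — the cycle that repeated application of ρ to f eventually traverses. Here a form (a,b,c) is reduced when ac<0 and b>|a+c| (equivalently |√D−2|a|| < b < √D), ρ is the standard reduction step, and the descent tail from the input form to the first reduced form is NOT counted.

D = 65, ⌊√D⌋ = 8
descent: ρ → (-4,1,4)  [lands on river]
river: ρ → (4,7,-1)
river: ρ → (-1,7,4)
river: ρ → (4,1,-4)
river: ρ → (-4,7,1)
river: ρ → (1,7,-4)
ρ-cycle length = 6 (tail of 1 descent step not counted)

6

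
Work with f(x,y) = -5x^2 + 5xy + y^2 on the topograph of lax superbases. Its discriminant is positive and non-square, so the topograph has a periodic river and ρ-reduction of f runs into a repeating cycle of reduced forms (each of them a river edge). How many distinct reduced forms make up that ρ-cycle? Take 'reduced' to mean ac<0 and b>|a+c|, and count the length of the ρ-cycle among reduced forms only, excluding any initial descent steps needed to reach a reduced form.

D = 45, ⌊√D⌋ = 6
river: ρ → (1,5,-5)
river: ρ → (-5,5,1)
ρ-cycle length = 2 (tail of 0 descent steps not counted)

2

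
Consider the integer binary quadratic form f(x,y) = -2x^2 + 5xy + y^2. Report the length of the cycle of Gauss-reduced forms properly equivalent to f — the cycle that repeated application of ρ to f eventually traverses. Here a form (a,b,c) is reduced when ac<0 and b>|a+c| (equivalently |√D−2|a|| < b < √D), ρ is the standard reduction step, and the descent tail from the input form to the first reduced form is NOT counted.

D = 33, ⌊√D⌋ = 5
river: ρ → (1,5,-2)
river: ρ → (-2,3,3)
river: ρ → (3,3,-2)
river: ρ → (-2,5,1)
ρ-cycle length = 4 (tail of 0 descent steps not counted)

4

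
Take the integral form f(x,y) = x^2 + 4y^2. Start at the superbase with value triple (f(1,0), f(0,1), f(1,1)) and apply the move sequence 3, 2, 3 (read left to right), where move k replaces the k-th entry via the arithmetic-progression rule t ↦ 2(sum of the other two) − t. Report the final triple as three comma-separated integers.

start (1,4,5) = (f(1,0),f(0,1),f(1,1))
replace slot 3: 2·(1+4) − 5 = 5 → (1,4,5)
replace slot 2: 2·(1+5) − 4 = 8 → (1,8,5)
replace slot 3: 2·(1+8) − 5 = 13 → (1,8,13)

1,8,13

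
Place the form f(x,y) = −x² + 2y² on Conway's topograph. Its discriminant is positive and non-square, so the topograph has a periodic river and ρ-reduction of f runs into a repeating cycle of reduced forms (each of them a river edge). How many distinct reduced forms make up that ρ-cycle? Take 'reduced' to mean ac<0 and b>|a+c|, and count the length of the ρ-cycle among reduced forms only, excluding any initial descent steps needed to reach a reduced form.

D = 8, ⌊√D⌋ = 2
descent: ρ → (2,0,-1)
descent: ρ → (-1,2,1)  [lands on river]
river: ρ → (1,2,-1)
ρ-cycle length = 2 (tail of 2 descent steps not counted)

2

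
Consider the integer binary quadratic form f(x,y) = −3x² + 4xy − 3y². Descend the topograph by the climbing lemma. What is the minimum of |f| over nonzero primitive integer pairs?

translate: b→2 (≡-4 mod 6), so (3,-4,3)→(3,2,2)
flip: (3,2,2)→(2,-2,3)
translate: b→2 (≡-2 mod 4), so (2,-2,3)→(2,2,3)
reduced (well bottom): (2,2,3) with a≤c, −a<b≤a
well minimum |f| = |-2| = 2 (negative-definite)

2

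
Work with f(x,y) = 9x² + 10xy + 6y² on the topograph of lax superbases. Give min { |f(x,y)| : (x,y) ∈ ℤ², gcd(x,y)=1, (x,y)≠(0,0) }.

translate: b→-8 (≡10 mod 18), so (9,10,6)→(9,-8,5)
flip: (9,-8,5)→(5,8,9)
translate: b→-2 (≡8 mod 10), so (5,8,9)→(5,-2,6)
reduced (well bottom): (5,-2,6) with a≤c, −a<b≤a
well minimum = a = 5

5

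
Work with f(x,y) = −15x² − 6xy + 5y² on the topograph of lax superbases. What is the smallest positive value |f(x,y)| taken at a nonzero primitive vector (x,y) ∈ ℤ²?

descent: ρ → (5,16,-4)  [lands on river]
river: ρ → (-4,16,5)
river: ρ → (5,14,-7)
river: ρ → (-7,14,5)
closes: descent 1, river 4
min |a| on river = 4

4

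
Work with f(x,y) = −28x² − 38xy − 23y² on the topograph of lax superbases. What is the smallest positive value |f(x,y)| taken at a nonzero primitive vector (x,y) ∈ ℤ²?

translate: b→-18 (≡38 mod 56), so (28,38,23)→(28,-18,13)
flip: (28,-18,13)→(13,18,28)
translate: b→-8 (≡18 mod 26), so (13,18,28)→(13,-8,23)
reduced (well bottom): (13,-8,23) with a≤c, −a<b≤a
well minimum |f| = |-13| = 13 (negative-definite)

13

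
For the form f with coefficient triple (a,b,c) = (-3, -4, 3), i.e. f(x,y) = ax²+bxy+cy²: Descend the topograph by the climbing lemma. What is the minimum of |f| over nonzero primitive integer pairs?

descent: ρ → (3,4,-3)  [lands on river]
river: ρ → (-3,2,4)
river: ρ → (4,6,-1)
river: ρ → (-1,6,4)
river: ρ → (4,2,-3)
river: ρ → (-3,4,3)
river: ρ → (3,2,-4)
river: ρ → (-4,6,1)
river: ρ → (1,6,-4)
river: ρ → (-4,2,3)
closes: descent 1, river 10
min |a| on river = 1

1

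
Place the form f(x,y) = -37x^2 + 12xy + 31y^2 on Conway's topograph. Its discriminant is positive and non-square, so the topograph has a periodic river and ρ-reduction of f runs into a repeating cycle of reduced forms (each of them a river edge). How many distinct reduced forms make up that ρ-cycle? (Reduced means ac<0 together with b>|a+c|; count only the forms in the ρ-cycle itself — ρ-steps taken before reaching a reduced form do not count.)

D = 4732, ⌊√D⌋ = 68
river: ρ → (31,50,-18)
river: ρ → (-18,58,19)
river: ρ → (19,56,-21)
river: ρ → (-21,28,47)
river: ρ → (47,66,-2)
river: ρ → (-2,66,47)
river: ρ → (47,28,-21)
river: ρ → (-21,56,19)
river: ρ → (19,58,-18)
river: ρ → (-18,50,31)
river: ρ → (31,12,-37)
river: ρ → (-37,62,6)
river: ρ → (6,58,-57)
river: ρ → (-57,56,7)
river: ρ → (7,56,-57)
river: ρ → (-57,58,6)
river: ρ → (6,62,-37)
river: ρ → (-37,12,31)
ρ-cycle length = 18 (tail of 0 descent steps not counted)

18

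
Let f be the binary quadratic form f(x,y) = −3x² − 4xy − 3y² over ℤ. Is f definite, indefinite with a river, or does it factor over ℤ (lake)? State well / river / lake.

D = b²−4ac = (-4)² − 4·(-3)·(-3) = -20
D < 0 ⇒ definite ⇒ every region one sign ⇒ single well

well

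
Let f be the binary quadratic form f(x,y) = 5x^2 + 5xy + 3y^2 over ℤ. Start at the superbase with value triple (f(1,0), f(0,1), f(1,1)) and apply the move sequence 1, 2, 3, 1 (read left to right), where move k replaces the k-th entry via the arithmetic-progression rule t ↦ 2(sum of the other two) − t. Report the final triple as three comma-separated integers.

start (5,3,13) = (f(1,0),f(0,1),f(1,1))
replace slot 1: 2·(3+13) − 5 = 27 → (27,3,13)
replace slot 2: 2·(27+13) − 3 = 77 → (27,77,13)
replace slot 3: 2·(27+77) − 13 = 195 → (27,77,195)
replace slot 1: 2·(77+195) − 27 = 517 → (517,77,195)

517,77,195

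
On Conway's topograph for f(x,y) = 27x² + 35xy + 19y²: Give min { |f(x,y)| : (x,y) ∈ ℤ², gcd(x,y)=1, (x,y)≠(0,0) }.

translate: b→-19 (≡35 mod 54), so (27,35,19)→(27,-19,11)
flip: (27,-19,11)→(11,19,27)
translate: b→-3 (≡19 mod 22), so (11,19,27)→(11,-3,19)
reduced (well bottom): (11,-3,19) with a≤c, −a<b≤a
well minimum = a = 11

11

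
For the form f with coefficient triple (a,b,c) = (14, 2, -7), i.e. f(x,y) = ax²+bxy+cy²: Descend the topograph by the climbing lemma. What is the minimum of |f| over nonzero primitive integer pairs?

descent: ρ → (-7,12,9)  [lands on river]
river: ρ → (9,6,-10)
river: ρ → (-10,14,5)
river: ρ → (5,16,-7)
closes: descent 1, river 4
min |a| on river = 5

5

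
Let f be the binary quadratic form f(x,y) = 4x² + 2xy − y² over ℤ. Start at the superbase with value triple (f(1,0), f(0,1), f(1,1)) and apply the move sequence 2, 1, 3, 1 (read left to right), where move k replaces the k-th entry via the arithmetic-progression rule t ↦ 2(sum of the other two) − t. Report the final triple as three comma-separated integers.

start (4,-1,5) = (f(1,0),f(0,1),f(1,1))
replace slot 2: 2·(4+5) − (-1) = 19 → (4,19,5)
replace slot 1: 2·(19+5) − 4 = 44 → (44,19,5)
replace slot 3: 2·(44+19) − 5 = 121 → (44,19,121)
replace slot 1: 2·(19+121) − 44 = 236 → (236,19,121)

236,19,121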